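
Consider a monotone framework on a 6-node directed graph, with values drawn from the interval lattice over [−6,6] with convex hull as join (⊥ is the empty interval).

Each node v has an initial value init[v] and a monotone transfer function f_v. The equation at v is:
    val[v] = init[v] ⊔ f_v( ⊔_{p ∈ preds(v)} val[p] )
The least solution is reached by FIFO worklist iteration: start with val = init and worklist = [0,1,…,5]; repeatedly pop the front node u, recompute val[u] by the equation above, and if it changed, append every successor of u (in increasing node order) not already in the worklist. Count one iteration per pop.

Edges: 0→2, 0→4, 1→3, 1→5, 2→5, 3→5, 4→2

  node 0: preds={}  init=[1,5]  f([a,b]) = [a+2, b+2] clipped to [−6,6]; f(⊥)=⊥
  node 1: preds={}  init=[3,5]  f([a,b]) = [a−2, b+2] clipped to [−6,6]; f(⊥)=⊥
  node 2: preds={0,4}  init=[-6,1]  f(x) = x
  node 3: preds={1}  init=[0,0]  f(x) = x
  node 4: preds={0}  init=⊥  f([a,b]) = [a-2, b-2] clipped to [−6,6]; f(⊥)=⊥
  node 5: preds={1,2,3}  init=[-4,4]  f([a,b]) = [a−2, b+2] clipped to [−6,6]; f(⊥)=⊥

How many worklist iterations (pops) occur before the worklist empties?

7

Worklist (7 pops):
  #1 pop 0: in=⊥ → [1,5] (no change)
  #2 pop 1: in=⊥ → [3,5] (no change)
  #3 pop 2: in=[1,5] → [-6,5] (was [-6,1]); enqueue []
  #4 pop 3: in=[3,5] → [0,5] (was [0,0]); enqueue []
  #5 pop 4: in=[1,5] → [-1,3] (was ⊥); enqueue [2]
  #6 pop 5: in=[-6,5] → [-6,6] (was [-4,4]); enqueue []
  #7 pop 2: in=[-1,5] → [-6,5] (no change)

Fixpoint:
  val[0] = [1,5]
  val[1] = [3,5]
  val[2] = [-6,5]
  val[3] = [0,5]
  val[4] = [-1,3]
  val[5] = [-6,6]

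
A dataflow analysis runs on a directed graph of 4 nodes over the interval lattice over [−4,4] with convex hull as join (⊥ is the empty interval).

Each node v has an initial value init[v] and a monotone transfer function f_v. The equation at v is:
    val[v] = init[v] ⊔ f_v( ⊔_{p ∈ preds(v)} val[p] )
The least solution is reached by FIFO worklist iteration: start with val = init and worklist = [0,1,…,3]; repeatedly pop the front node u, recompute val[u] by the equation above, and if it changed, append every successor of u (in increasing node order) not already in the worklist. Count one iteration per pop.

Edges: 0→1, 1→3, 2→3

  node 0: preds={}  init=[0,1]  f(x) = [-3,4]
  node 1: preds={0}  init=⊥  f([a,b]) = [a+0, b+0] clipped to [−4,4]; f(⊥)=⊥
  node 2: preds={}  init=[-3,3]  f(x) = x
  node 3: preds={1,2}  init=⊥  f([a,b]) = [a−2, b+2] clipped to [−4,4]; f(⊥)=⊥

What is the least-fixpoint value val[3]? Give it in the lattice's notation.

Trace (4 dequeues):
  [1] u=0 | in ⊥ | out [-3,4] | prev [0,1] | push {}
  [2] u=1 | in [-3,4] | out [-3,4] | prev ⊥ | push {}
  [3] u=2 | in ⊥ | out [-3,3] | ==
  [4] u=3 | in [-3,4] | out [-4,4] | prev ⊥ | push {}

Converged values:
  [0] [-3,4]
  [1] [-3,4]
  [2] [-3,3]
  [3] [-4,4]

[-4,4]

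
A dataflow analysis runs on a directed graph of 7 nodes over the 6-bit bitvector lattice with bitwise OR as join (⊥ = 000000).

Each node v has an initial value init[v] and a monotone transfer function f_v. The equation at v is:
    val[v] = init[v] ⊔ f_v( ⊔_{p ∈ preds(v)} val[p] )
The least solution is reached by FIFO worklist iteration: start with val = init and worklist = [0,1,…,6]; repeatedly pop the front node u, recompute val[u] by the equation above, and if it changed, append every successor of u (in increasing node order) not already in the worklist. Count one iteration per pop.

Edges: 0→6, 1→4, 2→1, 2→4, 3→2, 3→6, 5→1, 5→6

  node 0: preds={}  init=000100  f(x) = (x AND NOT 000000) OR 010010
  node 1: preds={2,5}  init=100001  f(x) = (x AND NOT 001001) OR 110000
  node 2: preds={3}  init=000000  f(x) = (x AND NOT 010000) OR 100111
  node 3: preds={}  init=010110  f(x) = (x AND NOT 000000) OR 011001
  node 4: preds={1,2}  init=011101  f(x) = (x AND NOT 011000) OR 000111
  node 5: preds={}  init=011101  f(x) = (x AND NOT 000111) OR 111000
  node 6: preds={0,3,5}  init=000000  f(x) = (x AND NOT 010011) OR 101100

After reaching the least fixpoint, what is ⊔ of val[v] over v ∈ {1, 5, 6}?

111111

Worklist (11 pops):
  #1 pop 0: in=000000 → 010110 (was 000100); enqueue []
  #2 pop 1: in=011101 → 110101 (was 100001); enqueue []
  #3 pop 2: in=010110 → 100111 (was 000000); enqueue [1]
  #4 pop 3: in=000000 → 011111 (was 010110); enqueue [2]
  #5 pop 4: in=110111 → 111111 (was 011101); enqueue []
  #6 pop 5: in=000000 → 111101 (was 011101); enqueue []
  #7 pop 6: in=111111 → 101100 (was 000000); enqueue []
  #8 pop 1: in=111111 → 110111 (was 110101); enqueue [4]
  #9 pop 2: in=011111 → 101111 (was 100111); enqueue [1]
  #10 pop 4: in=111111 → 111111 (no change)
  #11 pop 1: in=111111 → 110111 (no change)

Fixpoint:
  val[0] = 010110
  val[1] = 110111
  val[2] = 101111
  val[3] = 011111
  val[4] = 111111
  val[5] = 111101
  val[6] = 101100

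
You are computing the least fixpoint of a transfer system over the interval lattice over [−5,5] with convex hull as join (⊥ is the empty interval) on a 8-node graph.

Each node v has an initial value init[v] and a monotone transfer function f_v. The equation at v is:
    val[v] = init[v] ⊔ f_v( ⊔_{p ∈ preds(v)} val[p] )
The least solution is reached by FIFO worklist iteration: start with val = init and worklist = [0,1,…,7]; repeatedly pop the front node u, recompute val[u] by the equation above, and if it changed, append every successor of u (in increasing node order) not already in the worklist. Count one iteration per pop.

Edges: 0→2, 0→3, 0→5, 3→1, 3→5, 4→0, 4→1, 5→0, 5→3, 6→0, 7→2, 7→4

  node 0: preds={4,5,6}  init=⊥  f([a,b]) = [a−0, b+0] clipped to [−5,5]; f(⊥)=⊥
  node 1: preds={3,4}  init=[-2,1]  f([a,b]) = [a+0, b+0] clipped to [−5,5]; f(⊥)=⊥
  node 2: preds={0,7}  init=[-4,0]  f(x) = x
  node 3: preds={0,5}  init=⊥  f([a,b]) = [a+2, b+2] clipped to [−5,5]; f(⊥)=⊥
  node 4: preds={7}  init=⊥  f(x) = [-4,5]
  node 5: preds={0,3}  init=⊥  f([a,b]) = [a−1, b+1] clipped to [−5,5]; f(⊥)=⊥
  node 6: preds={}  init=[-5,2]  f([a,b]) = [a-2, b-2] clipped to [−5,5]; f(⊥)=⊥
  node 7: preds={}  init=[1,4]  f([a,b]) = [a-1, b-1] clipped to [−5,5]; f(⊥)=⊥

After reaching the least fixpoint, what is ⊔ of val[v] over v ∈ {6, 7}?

[-5,4]

Worklist (14 pops):
  #1 pop 0: in=[-5,2] → [-5,2] (was ⊥); enqueue []
  #2 pop 1: in=⊥ → [-2,1] (no change)
  #3 pop 2: in=[-5,4] → [-5,4] (was [-4,0]); enqueue []
  #4 pop 3: in=[-5,2] → [-3,4] (was ⊥); enqueue [1]
  #5 pop 4: in=[1,4] → [-4,5] (was ⊥); enqueue [0]
  #6 pop 5: in=[-5,4] → [-5,5] (was ⊥); enqueue [3]
  #7 pop 6: in=⊥ → [-5,2] (no change)
  #8 pop 7: in=⊥ → [1,4] (no change)
  #9 pop 1: in=[-4,5] → [-4,5] (was [-2,1]); enqueue []
  #10 pop 0: in=[-5,5] → [-5,5] (was [-5,2]); enqueue [2,5]
  #11 pop 3: in=[-5,5] → [-3,5] (was [-3,4]); enqueue [1]
  #12 pop 2: in=[-5,5] → [-5,5] (was [-5,4]); enqueue []
  #13 pop 5: in=[-5,5] → [-5,5] (no change)
  #14 pop 1: in=[-4,5] → [-4,5] (no change)

Fixpoint:
  val[0] = [-5,5]
  val[1] = [-4,5]
  val[2] = [-5,5]
  val[3] = [-3,5]
  val[4] = [-4,5]
  val[5] = [-5,5]
  val[6] = [-5,2]
  val[7] = [1,4]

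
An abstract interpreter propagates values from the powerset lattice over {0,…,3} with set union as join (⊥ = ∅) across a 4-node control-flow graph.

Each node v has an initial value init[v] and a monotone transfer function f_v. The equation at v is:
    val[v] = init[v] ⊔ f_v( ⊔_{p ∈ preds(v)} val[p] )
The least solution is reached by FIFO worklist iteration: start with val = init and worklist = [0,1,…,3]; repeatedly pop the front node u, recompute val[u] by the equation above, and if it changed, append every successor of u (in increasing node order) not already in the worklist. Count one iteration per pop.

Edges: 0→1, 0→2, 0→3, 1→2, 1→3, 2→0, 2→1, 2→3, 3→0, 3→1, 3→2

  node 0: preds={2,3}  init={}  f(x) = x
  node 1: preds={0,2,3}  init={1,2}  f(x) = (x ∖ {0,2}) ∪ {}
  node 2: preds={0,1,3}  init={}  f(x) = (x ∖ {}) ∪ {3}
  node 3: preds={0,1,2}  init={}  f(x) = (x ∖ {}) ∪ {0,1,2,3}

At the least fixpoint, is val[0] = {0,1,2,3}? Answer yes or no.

yes

Iteration log — 10 steps:
  step 1. node 0  ⊔preds={}  new={}  stable
  step 2. node 1  ⊔preds={}  new={1,2}  stable
  step 3. node 2  ⊔preds={1,2}  new={1,2,3}  old={}  +wl: 0,1
  step 4. node 3  ⊔preds={1,2,3}  new={0,1,2,3}  old={}  +wl: 2
  step 5. node 0  ⊔preds={0,1,2,3}  new={0,1,2,3}  old={}  +wl: 3
  step 6. node 1  ⊔preds={0,1,2,3}  new={1,2,3}  old={1,2}  +wl: 
  step 7. node 2  ⊔preds={0,1,2,3}  new={0,1,2,3}  old={1,2,3}  +wl: 0,1
  step 8. node 3  ⊔preds={0,1,2,3}  new={0,1,2,3}  stable
  step 9. node 0  ⊔preds={0,1,2,3}  new={0,1,2,3}  stable
  step 10. node 1  ⊔preds={0,1,2,3}  new={1,2,3}  stable

Least fixpoint reached:
  node 0: {0,1,2,3}
  node 1: {1,2,3}
  node 2: {0,1,2,3}
  node 3: {0,1,2,3}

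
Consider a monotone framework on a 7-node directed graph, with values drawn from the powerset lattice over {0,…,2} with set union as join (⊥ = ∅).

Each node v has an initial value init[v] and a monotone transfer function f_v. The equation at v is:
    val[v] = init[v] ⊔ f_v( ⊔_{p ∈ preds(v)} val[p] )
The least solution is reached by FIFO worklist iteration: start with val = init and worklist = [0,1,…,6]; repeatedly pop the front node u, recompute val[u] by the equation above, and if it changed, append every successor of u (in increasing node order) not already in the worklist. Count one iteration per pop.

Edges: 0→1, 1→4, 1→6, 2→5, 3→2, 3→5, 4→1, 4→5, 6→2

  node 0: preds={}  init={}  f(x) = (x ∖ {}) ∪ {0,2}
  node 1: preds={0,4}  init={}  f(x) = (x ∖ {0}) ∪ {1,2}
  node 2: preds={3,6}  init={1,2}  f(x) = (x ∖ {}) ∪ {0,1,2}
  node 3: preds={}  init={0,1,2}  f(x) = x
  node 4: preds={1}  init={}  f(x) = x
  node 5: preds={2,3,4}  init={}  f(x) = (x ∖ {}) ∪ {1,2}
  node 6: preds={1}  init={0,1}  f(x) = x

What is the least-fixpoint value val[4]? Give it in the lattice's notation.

{1,2}

Iteration log — 9 steps:
  step 1. node 0  ⊔preds={}  new={0,2}  old={}  +wl: 
  step 2. node 1  ⊔preds={0,2}  new={1,2}  old={}  +wl: 
  step 3. node 2  ⊔preds={0,1,2}  new={0,1,2}  old={1,2}  +wl: 
  step 4. node 3  ⊔preds={}  new={0,1,2}  stable
  step 5. node 4  ⊔preds={1,2}  new={1,2}  old={}  +wl: 1
  step 6. node 5  ⊔preds={0,1,2}  new={0,1,2}  old={}  +wl: 
  step 7. node 6  ⊔preds={1,2}  new={0,1,2}  old={0,1}  +wl: 2
  step 8. node 1  ⊔preds={0,1,2}  new={1,2}  stable
  step 9. node 2  ⊔preds={0,1,2}  new={0,1,2}  stable

Least fixpoint reached:
  node 0: {0,2}
  node 1: {1,2}
  node 2: {0,1,2}
  node 3: {0,1,2}
  node 4: {1,2}
  node 5: {0,1,2}
  node 6: {0,1,2}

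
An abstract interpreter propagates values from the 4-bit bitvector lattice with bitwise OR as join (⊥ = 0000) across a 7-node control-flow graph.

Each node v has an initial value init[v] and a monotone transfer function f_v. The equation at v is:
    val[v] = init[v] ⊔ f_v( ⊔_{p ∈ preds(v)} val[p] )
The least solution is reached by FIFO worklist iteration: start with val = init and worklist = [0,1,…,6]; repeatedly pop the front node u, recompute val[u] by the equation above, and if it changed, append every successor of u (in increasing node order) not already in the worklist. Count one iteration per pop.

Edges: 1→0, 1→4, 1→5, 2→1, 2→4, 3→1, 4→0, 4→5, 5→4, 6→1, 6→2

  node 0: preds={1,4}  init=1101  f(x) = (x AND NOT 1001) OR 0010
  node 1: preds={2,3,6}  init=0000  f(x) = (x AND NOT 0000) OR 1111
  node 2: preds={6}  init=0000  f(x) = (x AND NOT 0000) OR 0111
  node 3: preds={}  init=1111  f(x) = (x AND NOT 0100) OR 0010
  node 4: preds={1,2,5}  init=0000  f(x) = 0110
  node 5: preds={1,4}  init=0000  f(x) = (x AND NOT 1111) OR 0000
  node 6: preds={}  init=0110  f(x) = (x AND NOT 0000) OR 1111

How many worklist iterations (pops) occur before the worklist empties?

12

Worklist (12 pops):
  #1 pop 0: in=0000 → 1111 (was 1101); enqueue []
  #2 pop 1: in=1111 → 1111 (was 0000); enqueue [0]
  #3 pop 2: in=0110 → 0111 (was 0000); enqueue [1]
  #4 pop 3: in=0000 → 1111 (no change)
  #5 pop 4: in=1111 → 0110 (was 0000); enqueue []
  #6 pop 5: in=1111 → 0000 (no change)
  #7 pop 6: in=0000 → 1111 (was 0110); enqueue [2]
  #8 pop 0: in=1111 → 1111 (no change)
  #9 pop 1: in=1111 → 1111 (no change)
  #10 pop 2: in=1111 → 1111 (was 0111); enqueue [1,4]
  #11 pop 1: in=1111 → 1111 (no change)
  #12 pop 4: in=1111 → 0110 (no change)

Fixpoint:
  val[0] = 1111
  val[1] = 1111
  val[2] = 1111
  val[3] = 1111
  val[4] = 0110
  val[5] = 0000
  val[6] = 1111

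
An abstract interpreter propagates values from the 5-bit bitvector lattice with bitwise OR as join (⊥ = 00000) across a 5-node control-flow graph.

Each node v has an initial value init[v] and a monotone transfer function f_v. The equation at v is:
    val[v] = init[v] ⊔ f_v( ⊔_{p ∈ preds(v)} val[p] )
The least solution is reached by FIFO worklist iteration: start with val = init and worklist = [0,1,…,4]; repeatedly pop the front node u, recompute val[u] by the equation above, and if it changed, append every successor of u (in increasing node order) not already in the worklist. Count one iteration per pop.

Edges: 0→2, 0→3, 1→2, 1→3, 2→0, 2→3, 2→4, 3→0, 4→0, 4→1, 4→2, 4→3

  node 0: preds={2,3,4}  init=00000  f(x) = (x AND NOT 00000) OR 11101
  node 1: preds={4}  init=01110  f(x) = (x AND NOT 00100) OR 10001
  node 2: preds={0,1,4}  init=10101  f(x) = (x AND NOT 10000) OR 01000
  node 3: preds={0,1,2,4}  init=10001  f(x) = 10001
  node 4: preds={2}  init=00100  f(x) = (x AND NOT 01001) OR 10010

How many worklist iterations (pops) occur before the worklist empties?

Worklist (9 pops):
  #1 pop 0: in=10101 → 11101 (was 00000); enqueue []
  #2 pop 1: in=00100 → 11111 (was 01110); enqueue []
  #3 pop 2: in=11111 → 11111 (was 10101); enqueue [0]
  #4 pop 3: in=11111 → 10001 (no change)
  #5 pop 4: in=11111 → 10110 (was 00100); enqueue [1,2,3]
  #6 pop 0: in=11111 → 11111 (was 11101); enqueue []
  #7 pop 1: in=10110 → 11111 (no change)
  #8 pop 2: in=11111 → 11111 (no change)
  #9 pop 3: in=11111 → 10001 (no change)

Fixpoint:
  val[0] = 11111
  val[1] = 11111
  val[2] = 11111
  val[3] = 10001
  val[4] = 10110

9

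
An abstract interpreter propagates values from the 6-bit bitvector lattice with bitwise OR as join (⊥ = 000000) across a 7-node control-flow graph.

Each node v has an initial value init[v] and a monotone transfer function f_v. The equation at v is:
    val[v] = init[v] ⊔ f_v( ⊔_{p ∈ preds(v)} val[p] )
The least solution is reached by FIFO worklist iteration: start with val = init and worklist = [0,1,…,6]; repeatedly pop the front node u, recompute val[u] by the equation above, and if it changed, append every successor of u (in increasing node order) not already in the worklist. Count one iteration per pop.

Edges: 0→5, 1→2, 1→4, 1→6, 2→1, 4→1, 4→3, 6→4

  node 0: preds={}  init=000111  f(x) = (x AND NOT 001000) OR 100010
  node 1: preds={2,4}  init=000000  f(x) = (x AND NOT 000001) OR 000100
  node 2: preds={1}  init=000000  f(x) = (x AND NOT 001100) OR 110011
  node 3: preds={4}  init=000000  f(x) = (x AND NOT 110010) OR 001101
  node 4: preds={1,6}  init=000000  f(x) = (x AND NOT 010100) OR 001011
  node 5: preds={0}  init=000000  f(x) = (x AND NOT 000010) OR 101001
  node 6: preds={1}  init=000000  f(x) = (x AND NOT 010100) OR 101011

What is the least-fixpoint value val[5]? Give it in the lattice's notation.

101101

Iteration log — 14 steps:
  step 1. node 0  ⊔preds=000000  new=100111  old=000111  +wl: 
  step 2. node 1  ⊔preds=000000  new=000100  old=000000  +wl: 
  step 3. node 2  ⊔preds=000100  new=110011  old=000000  +wl: 1
  step 4. node 3  ⊔preds=000000  new=001101  old=000000  +wl: 
  step 5. node 4  ⊔preds=000100  new=001011  old=000000  +wl: 3
  step 6. node 5  ⊔preds=100111  new=101101  old=000000  +wl: 
  step 7. node 6  ⊔preds=000100  new=101011  old=000000  +wl: 4
  step 8. node 1  ⊔preds=111011  new=111110  old=000100  +wl: 2,6
  step 9. node 3  ⊔preds=001011  new=001101  stable
  step 10. node 4  ⊔preds=111111  new=101011  old=001011  +wl: 1,3
  step 11. node 2  ⊔preds=111110  new=110011  stable
  step 12. node 6  ⊔preds=111110  new=101011  stable
  step 13. node 1  ⊔preds=111011  new=111110  stable
  step 14. node 3  ⊔preds=101011  new=001101  stable

Least fixpoint reached:
  node 0: 100111
  node 1: 111110
  node 2: 110011
  node 3: 001101
  node 4: 101011
  node 5: 101101
  node 6: 101011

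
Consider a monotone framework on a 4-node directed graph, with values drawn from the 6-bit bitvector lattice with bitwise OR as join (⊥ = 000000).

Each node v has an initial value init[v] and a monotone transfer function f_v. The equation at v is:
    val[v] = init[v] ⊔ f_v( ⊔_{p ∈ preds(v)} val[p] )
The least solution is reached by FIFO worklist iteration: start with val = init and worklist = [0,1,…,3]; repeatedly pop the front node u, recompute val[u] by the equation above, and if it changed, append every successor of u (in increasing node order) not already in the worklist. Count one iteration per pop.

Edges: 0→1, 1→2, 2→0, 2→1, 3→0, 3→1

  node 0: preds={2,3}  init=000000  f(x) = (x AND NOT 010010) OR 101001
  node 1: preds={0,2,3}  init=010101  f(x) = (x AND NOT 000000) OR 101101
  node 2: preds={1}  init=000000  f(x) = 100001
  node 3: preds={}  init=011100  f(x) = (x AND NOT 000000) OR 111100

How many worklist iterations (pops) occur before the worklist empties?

Iteration log — 6 steps:
  step 1. node 0  ⊔preds=011100  new=101101  old=000000  +wl: 
  step 2. node 1  ⊔preds=111101  new=111101  old=010101  +wl: 
  step 3. node 2  ⊔preds=111101  new=100001  old=000000  +wl: 0,1
  step 4. node 3  ⊔preds=000000  new=111100  old=011100  +wl: 
  step 5. node 0  ⊔preds=111101  new=101101  stable
  step 6. node 1  ⊔preds=111101  new=111101  stable

Least fixpoint reached:
  node 0: 101101
  node 1: 111101
  node 2: 100001
  node 3: 111100

6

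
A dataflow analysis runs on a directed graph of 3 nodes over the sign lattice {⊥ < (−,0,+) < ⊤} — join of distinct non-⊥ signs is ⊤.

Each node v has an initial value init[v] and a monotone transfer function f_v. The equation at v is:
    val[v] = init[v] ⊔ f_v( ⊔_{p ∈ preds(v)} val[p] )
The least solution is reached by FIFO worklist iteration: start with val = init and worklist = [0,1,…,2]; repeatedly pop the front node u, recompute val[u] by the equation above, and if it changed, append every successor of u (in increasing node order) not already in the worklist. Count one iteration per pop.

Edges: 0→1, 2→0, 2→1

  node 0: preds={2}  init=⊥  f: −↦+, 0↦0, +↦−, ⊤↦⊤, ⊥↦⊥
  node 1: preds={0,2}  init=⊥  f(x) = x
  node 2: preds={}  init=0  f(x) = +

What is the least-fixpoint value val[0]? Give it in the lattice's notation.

Worklist (5 pops):
  #1 pop 0: in=0 → 0 (was ⊥); enqueue []
  #2 pop 1: in=0 → 0 (was ⊥); enqueue []
  #3 pop 2: in=⊥ → ⊤ (was 0); enqueue [0,1]
  #4 pop 0: in=⊤ → ⊤ (was 0); enqueue []
  #5 pop 1: in=⊤ → ⊤ (was 0); enqueue []

Fixpoint:
  val[0] = ⊤
  val[1] = ⊤
  val[2] = ⊤

⊤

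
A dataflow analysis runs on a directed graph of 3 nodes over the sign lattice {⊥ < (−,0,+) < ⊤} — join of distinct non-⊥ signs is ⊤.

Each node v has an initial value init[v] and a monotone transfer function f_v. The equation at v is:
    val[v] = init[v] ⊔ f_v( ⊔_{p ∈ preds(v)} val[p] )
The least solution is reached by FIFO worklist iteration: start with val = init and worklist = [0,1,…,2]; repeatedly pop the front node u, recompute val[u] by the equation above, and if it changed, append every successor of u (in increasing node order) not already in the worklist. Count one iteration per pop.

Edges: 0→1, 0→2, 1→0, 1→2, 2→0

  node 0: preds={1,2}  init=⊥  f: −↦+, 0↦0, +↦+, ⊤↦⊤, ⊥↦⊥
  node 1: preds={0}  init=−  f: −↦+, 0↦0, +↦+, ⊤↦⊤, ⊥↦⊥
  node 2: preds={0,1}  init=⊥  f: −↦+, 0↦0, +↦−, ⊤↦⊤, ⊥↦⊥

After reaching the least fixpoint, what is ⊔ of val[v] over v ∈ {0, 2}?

Trace (6 dequeues):
  [1] u=0 | in − | out + | prev ⊥ | push {}
  [2] u=1 | in + | out ⊤ | prev − | push {0}
  [3] u=2 | in ⊤ | out ⊤ | prev ⊥ | push {}
  [4] u=0 | in ⊤ | out ⊤ | prev + | push {1,2}
  [5] u=1 | in ⊤ | out ⊤ | ==
  [6] u=2 | in ⊤ | out ⊤ | ==

Converged values:
  [0] ⊤
  [1] ⊤
  [2] ⊤

⊤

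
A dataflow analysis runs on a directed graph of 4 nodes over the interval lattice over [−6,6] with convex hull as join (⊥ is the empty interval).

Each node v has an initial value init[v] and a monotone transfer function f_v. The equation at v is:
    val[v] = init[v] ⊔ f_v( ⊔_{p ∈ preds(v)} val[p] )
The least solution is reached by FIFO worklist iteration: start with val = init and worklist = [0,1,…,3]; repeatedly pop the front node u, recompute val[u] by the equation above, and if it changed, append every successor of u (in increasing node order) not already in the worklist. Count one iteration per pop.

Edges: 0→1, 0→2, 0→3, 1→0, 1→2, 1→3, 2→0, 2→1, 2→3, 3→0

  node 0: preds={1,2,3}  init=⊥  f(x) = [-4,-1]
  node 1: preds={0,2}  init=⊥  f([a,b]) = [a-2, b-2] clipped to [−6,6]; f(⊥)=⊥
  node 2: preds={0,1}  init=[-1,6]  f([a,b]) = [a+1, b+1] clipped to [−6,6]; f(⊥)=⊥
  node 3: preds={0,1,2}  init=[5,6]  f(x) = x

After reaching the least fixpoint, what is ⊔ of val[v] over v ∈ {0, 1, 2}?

[-6,6]

Iteration log — 6 steps:
  step 1. node 0  ⊔preds=[-1,6]  new=[-4,-1]  old=⊥  +wl: 
  step 2. node 1  ⊔preds=[-4,6]  new=[-6,4]  old=⊥  +wl: 0
  step 3. node 2  ⊔preds=[-6,4]  new=[-5,6]  old=[-1,6]  +wl: 1
  step 4. node 3  ⊔preds=[-6,6]  new=[-6,6]  old=[5,6]  +wl: 
  step 5. node 0  ⊔preds=[-6,6]  new=[-4,-1]  stable
  step 6. node 1  ⊔preds=[-5,6]  new=[-6,4]  stable

Least fixpoint reached:
  node 0: [-4,-1]
  node 1: [-6,4]
  node 2: [-5,6]
  node 3: [-6,6]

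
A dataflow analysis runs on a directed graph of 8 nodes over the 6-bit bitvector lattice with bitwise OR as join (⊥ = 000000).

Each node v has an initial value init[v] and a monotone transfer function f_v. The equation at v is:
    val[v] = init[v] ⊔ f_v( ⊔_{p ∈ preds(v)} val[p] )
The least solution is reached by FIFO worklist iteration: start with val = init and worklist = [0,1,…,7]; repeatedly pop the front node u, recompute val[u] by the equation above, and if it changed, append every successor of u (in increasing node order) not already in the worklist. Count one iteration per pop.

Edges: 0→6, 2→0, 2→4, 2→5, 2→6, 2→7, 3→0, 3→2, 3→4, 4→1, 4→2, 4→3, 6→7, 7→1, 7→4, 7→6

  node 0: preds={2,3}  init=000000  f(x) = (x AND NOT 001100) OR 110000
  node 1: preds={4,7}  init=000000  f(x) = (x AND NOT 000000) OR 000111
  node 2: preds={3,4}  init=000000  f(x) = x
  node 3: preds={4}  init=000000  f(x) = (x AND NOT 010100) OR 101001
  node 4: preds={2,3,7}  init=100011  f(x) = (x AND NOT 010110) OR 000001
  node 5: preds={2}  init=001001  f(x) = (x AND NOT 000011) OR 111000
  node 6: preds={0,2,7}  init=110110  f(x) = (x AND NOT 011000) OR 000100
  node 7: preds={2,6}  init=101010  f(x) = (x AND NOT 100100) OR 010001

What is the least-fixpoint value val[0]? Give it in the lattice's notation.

Worklist (17 pops):
  #1 pop 0: in=000000 → 110000 (was 000000); enqueue []
  #2 pop 1: in=101011 → 101111 (was 000000); enqueue []
  #3 pop 2: in=100011 → 100011 (was 000000); enqueue [0]
  #4 pop 3: in=100011 → 101011 (was 000000); enqueue [2]
  #5 pop 4: in=101011 → 101011 (was 100011); enqueue [1,3]
  #6 pop 5: in=100011 → 111001 (was 001001); enqueue []
  #7 pop 6: in=111011 → 110111 (was 110110); enqueue []
  #8 pop 7: in=110111 → 111011 (was 101010); enqueue [4,6]
  #9 pop 0: in=101011 → 110011 (was 110000); enqueue []
  #10 pop 2: in=101011 → 101011 (was 100011); enqueue [0,5,7]
  #11 pop 1: in=111011 → 111111 (was 101111); enqueue []
  #12 pop 3: in=101011 → 101011 (no change)
  #13 pop 4: in=111011 → 101011 (no change)
  #14 pop 6: in=111011 → 110111 (no change)
  #15 pop 0: in=101011 → 110011 (no change)
  #16 pop 5: in=101011 → 111001 (no change)
  #17 pop 7: in=111111 → 111011 (no change)

Fixpoint:
  val[0] = 110011
  val[1] = 111111
  val[2] = 101011
  val[3] = 101011
  val[4] = 101011
  val[5] = 111001
  val[6] = 110111
  val[7] = 111011

110011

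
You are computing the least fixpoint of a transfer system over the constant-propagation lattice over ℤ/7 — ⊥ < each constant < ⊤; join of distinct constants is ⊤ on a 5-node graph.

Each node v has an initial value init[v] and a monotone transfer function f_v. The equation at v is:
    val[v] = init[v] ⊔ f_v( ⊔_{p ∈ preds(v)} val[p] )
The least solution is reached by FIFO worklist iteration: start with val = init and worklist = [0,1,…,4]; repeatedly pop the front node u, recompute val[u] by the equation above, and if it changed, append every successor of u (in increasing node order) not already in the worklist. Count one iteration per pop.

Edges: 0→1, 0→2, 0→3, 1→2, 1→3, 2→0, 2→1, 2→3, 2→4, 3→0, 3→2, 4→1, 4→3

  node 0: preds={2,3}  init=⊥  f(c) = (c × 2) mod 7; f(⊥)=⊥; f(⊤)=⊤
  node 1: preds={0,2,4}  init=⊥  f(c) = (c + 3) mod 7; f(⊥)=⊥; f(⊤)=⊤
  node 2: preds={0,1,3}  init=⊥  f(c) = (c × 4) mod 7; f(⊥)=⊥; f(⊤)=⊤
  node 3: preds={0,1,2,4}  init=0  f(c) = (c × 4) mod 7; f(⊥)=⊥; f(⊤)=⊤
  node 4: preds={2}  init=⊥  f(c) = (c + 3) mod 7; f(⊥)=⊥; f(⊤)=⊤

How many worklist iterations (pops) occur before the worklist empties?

9

Trace (9 dequeues):
  [1] u=0 | in 0 | out 0 | prev ⊥ | push {}
  [2] u=1 | in 0 | out 3 | prev ⊥ | push {}
  [3] u=2 | in ⊤ | out ⊤ | prev ⊥ | push {0,1}
  [4] u=3 | in ⊤ | out ⊤ | prev 0 | push {2}
  [5] u=4 | in ⊤ | out ⊤ | prev ⊥ | push {3}
  [6] u=0 | in ⊤ | out ⊤ | prev 0 | push {}
  [7] u=1 | in ⊤ | out ⊤ | prev 3 | push {}
  [8] u=2 | in ⊤ | out ⊤ | ==
  [9] u=3 | in ⊤ | out ⊤ | ==

Converged values:
  [0] ⊤
  [1] ⊤
  [2] ⊤
  [3] ⊤
  [4] ⊤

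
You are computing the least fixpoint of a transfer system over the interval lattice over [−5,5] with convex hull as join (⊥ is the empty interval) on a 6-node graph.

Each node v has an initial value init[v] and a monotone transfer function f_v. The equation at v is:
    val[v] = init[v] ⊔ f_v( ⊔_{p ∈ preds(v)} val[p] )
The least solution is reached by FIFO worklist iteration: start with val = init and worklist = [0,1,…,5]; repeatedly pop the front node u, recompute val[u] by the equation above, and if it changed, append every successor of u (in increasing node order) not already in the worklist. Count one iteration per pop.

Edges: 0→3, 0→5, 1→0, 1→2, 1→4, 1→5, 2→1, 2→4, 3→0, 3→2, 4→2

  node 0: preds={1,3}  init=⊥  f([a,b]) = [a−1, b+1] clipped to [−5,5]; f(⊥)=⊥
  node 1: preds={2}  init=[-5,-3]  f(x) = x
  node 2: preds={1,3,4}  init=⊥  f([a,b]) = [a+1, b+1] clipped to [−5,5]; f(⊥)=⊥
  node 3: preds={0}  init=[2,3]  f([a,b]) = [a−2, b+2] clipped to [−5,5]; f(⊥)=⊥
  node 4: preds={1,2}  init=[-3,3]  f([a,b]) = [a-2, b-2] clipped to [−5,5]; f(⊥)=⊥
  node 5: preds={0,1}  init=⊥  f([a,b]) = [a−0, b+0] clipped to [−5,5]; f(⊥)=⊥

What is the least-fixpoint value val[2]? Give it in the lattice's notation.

Iteration log — 17 steps:
  step 1. node 0  ⊔preds=[-5,3]  new=[-5,4]  old=⊥  +wl: 
  step 2. node 1  ⊔preds=⊥  new=[-5,-3]  stable
  step 3. node 2  ⊔preds=[-5,3]  new=[-4,4]  old=⊥  +wl: 1
  step 4. node 3  ⊔preds=[-5,4]  new=[-5,5]  old=[2,3]  +wl: 0,2
  step 5. node 4  ⊔preds=[-5,4]  new=[-5,3]  old=[-3,3]  +wl: 
  step 6. node 5  ⊔preds=[-5,4]  new=[-5,4]  old=⊥  +wl: 
  step 7. node 1  ⊔preds=[-4,4]  new=[-5,4]  old=[-5,-3]  +wl: 4,5
  step 8. node 0  ⊔preds=[-5,5]  new=[-5,5]  old=[-5,4]  +wl: 3
  step 9. node 2  ⊔preds=[-5,5]  new=[-4,5]  old=[-4,4]  +wl: 1
  step 10. node 4  ⊔preds=[-5,5]  new=[-5,3]  stable
  step 11. node 5  ⊔preds=[-5,5]  new=[-5,5]  old=[-5,4]  +wl: 
  step 12. node 3  ⊔preds=[-5,5]  new=[-5,5]  stable
  step 13. node 1  ⊔preds=[-4,5]  new=[-5,5]  old=[-5,4]  +wl: 0,2,4,5
  step 14. node 0  ⊔preds=[-5,5]  new=[-5,5]  stable
  step 15. node 2  ⊔preds=[-5,5]  new=[-4,5]  stable
  step 16. node 4  ⊔preds=[-5,5]  new=[-5,3]  stable
  step 17. node 5  ⊔preds=[-5,5]  new=[-5,5]  stable

Least fixpoint reached:
  node 0: [-5,5]
  node 1: [-5,5]
  node 2: [-4,5]
  node 3: [-5,5]
  node 4: [-5,3]
  node 5: [-5,5]

[-4,5]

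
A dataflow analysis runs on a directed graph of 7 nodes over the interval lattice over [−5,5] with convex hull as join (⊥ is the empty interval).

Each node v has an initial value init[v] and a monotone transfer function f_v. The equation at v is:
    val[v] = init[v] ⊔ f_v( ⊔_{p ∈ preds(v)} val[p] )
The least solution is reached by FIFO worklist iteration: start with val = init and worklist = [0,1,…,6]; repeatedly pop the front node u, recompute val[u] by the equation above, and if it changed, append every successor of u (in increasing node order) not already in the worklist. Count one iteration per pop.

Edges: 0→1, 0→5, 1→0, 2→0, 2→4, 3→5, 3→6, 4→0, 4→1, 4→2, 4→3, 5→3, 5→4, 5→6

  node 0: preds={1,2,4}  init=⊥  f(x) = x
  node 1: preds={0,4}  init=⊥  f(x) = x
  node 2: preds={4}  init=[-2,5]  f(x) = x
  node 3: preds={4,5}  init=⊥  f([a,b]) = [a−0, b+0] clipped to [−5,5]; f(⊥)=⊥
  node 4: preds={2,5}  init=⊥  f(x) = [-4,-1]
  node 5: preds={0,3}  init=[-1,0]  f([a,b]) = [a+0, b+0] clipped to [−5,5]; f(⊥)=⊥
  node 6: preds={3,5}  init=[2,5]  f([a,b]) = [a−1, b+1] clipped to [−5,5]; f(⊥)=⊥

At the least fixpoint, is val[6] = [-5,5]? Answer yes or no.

Worklist (17 pops):
  #1 pop 0: in=[-2,5] → [-2,5] (was ⊥); enqueue []
  #2 pop 1: in=[-2,5] → [-2,5] (was ⊥); enqueue [0]
  #3 pop 2: in=⊥ → [-2,5] (no change)
  #4 pop 3: in=[-1,0] → [-1,0] (was ⊥); enqueue []
  #5 pop 4: in=[-2,5] → [-4,-1] (was ⊥); enqueue [1,2,3]
  #6 pop 5: in=[-2,5] → [-2,5] (was [-1,0]); enqueue [4]
  #7 pop 6: in=[-2,5] → [-3,5] (was [2,5]); enqueue []
  #8 pop 0: in=[-4,5] → [-4,5] (was [-2,5]); enqueue [5]
  #9 pop 1: in=[-4,5] → [-4,5] (was [-2,5]); enqueue [0]
  #10 pop 2: in=[-4,-1] → [-4,5] (was [-2,5]); enqueue []
  #11 pop 3: in=[-4,5] → [-4,5] (was [-1,0]); enqueue [6]
  #12 pop 4: in=[-4,5] → [-4,-1] (no change)
  #13 pop 5: in=[-4,5] → [-4,5] (was [-2,5]); enqueue [3,4]
  #14 pop 0: in=[-4,5] → [-4,5] (no change)
  #15 pop 6: in=[-4,5] → [-5,5] (was [-3,5]); enqueue []
  #16 pop 3: in=[-4,5] → [-4,5] (no change)
  #17 pop 4: in=[-4,5] → [-4,-1] (no change)

Fixpoint:
  val[0] = [-4,5]
  val[1] = [-4,5]
  val[2] = [-4,5]
  val[3] = [-4,5]
  val[4] = [-4,-1]
  val[5] = [-4,5]
  val[6] = [-5,5]

yes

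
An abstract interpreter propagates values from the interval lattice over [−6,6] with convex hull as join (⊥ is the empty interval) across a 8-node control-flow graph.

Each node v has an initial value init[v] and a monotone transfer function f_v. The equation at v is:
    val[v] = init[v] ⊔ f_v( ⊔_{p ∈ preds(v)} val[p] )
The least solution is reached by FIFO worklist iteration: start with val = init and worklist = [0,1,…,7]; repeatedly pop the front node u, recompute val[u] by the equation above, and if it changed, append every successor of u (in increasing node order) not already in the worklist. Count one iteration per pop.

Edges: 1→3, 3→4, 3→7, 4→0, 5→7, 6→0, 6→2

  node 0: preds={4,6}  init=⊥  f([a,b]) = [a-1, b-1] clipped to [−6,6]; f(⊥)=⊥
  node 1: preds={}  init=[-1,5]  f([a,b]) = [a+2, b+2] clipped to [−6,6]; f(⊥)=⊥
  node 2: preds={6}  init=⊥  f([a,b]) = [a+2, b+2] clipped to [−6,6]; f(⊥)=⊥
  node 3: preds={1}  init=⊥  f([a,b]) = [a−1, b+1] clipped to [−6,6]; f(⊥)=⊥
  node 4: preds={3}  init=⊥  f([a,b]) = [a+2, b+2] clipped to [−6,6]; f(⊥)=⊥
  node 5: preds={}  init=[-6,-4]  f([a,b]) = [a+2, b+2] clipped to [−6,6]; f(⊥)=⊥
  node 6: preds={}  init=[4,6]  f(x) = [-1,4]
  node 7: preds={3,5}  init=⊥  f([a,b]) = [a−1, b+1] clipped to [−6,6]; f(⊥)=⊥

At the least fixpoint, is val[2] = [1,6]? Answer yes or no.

yes

Iteration log — 10 steps:
  step 1. node 0  ⊔preds=[4,6]  new=[3,5]  old=⊥  +wl: 
  step 2. node 1  ⊔preds=⊥  new=[-1,5]  stable
  step 3. node 2  ⊔preds=[4,6]  new=[6,6]  old=⊥  +wl: 
  step 4. node 3  ⊔preds=[-1,5]  new=[-2,6]  old=⊥  +wl: 
  step 5. node 4  ⊔preds=[-2,6]  new=[0,6]  old=⊥  +wl: 0
  step 6. node 5  ⊔preds=⊥  new=[-6,-4]  stable
  step 7. node 6  ⊔preds=⊥  new=[-1,6]  old=[4,6]  +wl: 2
  step 8. node 7  ⊔preds=[-6,6]  new=[-6,6]  old=⊥  +wl: 
  step 9. node 0  ⊔preds=[-1,6]  new=[-2,5]  old=[3,5]  +wl: 
  step 10. node 2  ⊔preds=[-1,6]  new=[1,6]  old=[6,6]  +wl: 

Least fixpoint reached:
  node 0: [-2,5]
  node 1: [-1,5]
  node 2: [1,6]
  node 3: [-2,6]
  node 4: [0,6]
  node 5: [-6,-4]
  node 6: [-1,6]
  node 7: [-6,6]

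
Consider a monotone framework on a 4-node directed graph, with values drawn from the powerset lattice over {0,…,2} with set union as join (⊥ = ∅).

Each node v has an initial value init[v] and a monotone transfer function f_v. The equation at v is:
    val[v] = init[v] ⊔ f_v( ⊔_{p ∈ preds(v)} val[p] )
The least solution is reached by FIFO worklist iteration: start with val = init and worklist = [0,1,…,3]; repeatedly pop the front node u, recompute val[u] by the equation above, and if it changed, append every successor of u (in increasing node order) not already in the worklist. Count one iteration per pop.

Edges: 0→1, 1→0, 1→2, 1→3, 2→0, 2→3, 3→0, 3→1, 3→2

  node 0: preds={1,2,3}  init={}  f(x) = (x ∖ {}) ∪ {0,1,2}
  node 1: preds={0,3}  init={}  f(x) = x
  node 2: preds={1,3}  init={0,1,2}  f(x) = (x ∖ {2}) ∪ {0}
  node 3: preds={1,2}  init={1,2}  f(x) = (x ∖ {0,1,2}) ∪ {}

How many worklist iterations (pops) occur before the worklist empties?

Worklist (5 pops):
  #1 pop 0: in={0,1,2} → {0,1,2} (was {}); enqueue []
  #2 pop 1: in={0,1,2} → {0,1,2} (was {}); enqueue [0]
  #3 pop 2: in={0,1,2} → {0,1,2} (no change)
  #4 pop 3: in={0,1,2} → {1,2} (no change)
  #5 pop 0: in={0,1,2} → {0,1,2} (no change)

Fixpoint:
  val[0] = {0,1,2}
  val[1] = {0,1,2}
  val[2] = {0,1,2}
  val[3] = {1,2}

5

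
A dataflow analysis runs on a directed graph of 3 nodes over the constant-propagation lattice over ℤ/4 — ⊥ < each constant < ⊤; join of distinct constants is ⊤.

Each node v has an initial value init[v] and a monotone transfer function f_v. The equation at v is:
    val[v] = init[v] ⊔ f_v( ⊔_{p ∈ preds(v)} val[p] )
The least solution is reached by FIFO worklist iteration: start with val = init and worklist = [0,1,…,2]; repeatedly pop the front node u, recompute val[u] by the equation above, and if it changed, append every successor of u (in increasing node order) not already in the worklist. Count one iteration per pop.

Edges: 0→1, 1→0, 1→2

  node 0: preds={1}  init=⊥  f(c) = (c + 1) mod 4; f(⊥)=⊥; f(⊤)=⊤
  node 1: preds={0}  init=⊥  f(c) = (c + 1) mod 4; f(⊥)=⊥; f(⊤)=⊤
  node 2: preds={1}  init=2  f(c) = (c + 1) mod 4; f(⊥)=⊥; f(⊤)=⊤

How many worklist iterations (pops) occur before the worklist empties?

3

Trace (3 dequeues):
  [1] u=0 | in ⊥ | out ⊥ | ==
  [2] u=1 | in ⊥ | out ⊥ | ==
  [3] u=2 | in ⊥ | out 2 | ==

Converged values:
  [0] ⊥
  [1] ⊥
  [2] 2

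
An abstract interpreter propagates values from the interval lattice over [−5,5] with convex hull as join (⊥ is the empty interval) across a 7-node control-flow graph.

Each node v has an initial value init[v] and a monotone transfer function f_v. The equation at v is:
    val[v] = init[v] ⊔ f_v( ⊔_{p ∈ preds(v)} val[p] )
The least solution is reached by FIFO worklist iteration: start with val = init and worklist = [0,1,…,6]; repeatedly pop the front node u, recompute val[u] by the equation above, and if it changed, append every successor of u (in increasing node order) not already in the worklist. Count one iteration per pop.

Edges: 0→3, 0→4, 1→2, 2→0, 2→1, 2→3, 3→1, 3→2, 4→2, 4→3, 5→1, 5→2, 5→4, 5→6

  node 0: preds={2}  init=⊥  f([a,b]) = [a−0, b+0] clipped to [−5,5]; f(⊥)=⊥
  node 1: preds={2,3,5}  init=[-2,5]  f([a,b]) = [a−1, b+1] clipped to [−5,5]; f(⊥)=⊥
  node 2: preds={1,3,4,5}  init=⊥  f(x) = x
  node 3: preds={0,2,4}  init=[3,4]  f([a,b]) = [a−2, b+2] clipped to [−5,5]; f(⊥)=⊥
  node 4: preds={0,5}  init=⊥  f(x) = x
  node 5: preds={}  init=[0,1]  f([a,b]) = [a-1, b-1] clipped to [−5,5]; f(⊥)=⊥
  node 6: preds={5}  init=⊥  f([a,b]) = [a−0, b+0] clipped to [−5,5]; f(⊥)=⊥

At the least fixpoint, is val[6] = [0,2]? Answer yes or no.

no

Trace (19 dequeues):
  [1] u=0 | in ⊥ | out ⊥ | ==
  [2] u=1 | in [0,4] | out [-2,5] | ==
  [3] u=2 | in [-2,5] | out [-2,5] | prev ⊥ | push {0,1}
  [4] u=3 | in [-2,5] | out [-4,5] | prev [3,4] | push {2}
  [5] u=4 | in [0,1] | out [0,1] | prev ⊥ | push {3}
  [6] u=5 | in ⊥ | out [0,1] | ==
  [7] u=6 | in [0,1] | out [0,1] | prev ⊥ | push {}
  [8] u=0 | in [-2,5] | out [-2,5] | prev ⊥ | push {4}
  [9] u=1 | in [-4,5] | out [-5,5] | prev [-2,5] | push {}
  [10] u=2 | in [-5,5] | out [-5,5] | prev [-2,5] | push {0,1}
  [11] u=3 | in [-5,5] | out [-5,5] | prev [-4,5] | push {2}
  [12] u=4 | in [-2,5] | out [-2,5] | prev [0,1] | push {3}
  [13] u=0 | in [-5,5] | out [-5,5] | prev [-2,5] | push {4}
  [14] u=1 | in [-5,5] | out [-5,5] | ==
  [15] u=2 | in [-5,5] | out [-5,5] | ==
  [16] u=3 | in [-5,5] | out [-5,5] | ==
  [17] u=4 | in [-5,5] | out [-5,5] | prev [-2,5] | push {2,3}
  [18] u=2 | in [-5,5] | out [-5,5] | ==
  [19] u=3 | in [-5,5] | out [-5,5] | ==

Converged values:
  [0] [-5,5]
  [1] [-5,5]
  [2] [-5,5]
  [3] [-5,5]
  [4] [-5,5]
  [5] [0,1]
  [6] [0,1]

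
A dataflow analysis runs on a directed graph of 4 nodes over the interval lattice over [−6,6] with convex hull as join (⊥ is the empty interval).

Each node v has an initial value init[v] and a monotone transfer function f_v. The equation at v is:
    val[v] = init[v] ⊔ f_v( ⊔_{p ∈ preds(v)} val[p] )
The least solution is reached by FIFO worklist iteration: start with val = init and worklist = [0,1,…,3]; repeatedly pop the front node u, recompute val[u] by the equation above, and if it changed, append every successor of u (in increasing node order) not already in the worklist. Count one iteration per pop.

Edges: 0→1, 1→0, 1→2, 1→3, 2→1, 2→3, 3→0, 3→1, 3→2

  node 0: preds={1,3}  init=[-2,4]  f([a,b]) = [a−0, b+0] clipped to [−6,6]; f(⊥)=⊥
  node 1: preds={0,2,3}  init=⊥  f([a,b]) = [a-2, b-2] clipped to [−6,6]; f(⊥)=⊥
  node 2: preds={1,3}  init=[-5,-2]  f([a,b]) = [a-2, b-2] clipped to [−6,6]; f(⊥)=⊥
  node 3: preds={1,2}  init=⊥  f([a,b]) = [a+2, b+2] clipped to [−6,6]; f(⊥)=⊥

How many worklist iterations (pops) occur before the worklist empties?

9

Trace (9 dequeues):
  [1] u=0 | in ⊥ | out [-2,4] | ==
  [2] u=1 | in [-5,4] | out [-6,2] | prev ⊥ | push {0}
  [3] u=2 | in [-6,2] | out [-6,0] | prev [-5,-2] | push {1}
  [4] u=3 | in [-6,2] | out [-4,4] | prev ⊥ | push {2}
  [5] u=0 | in [-6,4] | out [-6,4] | prev [-2,4] | push {}
  [6] u=1 | in [-6,4] | out [-6,2] | ==
  [7] u=2 | in [-6,4] | out [-6,2] | prev [-6,0] | push {1,3}
  [8] u=1 | in [-6,4] | out [-6,2] | ==
  [9] u=3 | in [-6,2] | out [-4,4] | ==

Converged values:
  [0] [-6,4]
  [1] [-6,2]
  [2] [-6,2]
  [3] [-4,4]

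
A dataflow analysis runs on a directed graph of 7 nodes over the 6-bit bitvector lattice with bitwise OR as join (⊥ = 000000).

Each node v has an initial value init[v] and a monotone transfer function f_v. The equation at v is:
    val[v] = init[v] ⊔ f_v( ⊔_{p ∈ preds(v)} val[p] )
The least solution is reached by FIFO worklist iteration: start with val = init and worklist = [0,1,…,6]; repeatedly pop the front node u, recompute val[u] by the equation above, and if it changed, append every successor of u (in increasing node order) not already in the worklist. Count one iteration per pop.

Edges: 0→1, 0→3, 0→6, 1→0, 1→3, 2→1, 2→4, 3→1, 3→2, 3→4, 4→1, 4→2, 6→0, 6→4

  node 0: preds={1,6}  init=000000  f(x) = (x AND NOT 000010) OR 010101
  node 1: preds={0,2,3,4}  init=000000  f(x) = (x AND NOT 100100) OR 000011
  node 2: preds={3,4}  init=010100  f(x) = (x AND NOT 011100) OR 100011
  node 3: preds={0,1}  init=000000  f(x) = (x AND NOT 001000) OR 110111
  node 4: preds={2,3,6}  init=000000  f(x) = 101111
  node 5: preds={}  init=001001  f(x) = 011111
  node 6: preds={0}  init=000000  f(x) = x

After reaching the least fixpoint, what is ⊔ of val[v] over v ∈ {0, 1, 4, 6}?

Iteration log — 17 steps:
  step 1. node 0  ⊔preds=000000  new=010101  old=000000  +wl: 
  step 2. node 1  ⊔preds=010101  new=010011  old=000000  +wl: 0
  step 3. node 2  ⊔preds=000000  new=110111  old=010100  +wl: 1
  step 4. node 3  ⊔preds=010111  new=110111  old=000000  +wl: 2
  step 5. node 4  ⊔preds=110111  new=101111  old=000000  +wl: 
  step 6. node 5  ⊔preds=000000  new=011111  old=001001  +wl: 
  step 7. node 6  ⊔preds=010101  new=010101  old=000000  +wl: 4
  step 8. node 0  ⊔preds=010111  new=010101  stable
  step 9. node 1  ⊔preds=111111  new=011011  old=010011  +wl: 0,3
  step 10. node 2  ⊔preds=111111  new=110111  stable
  step 11. node 4  ⊔preds=110111  new=101111  stable
  step 12. node 0  ⊔preds=011111  new=011101  old=010101  +wl: 1,6
  step 13. node 3  ⊔preds=011111  new=110111  stable
  step 14. node 1  ⊔preds=111111  new=011011  stable
  step 15. node 6  ⊔preds=011101  new=011101  old=010101  +wl: 0,4
  step 16. node 0  ⊔preds=011111  new=011101  stable
  step 17. node 4  ⊔preds=111111  new=101111  stable

Least fixpoint reached:
  node 0: 011101
  node 1: 011011
  node 2: 110111
  node 3: 110111
  node 4: 101111
  node 5: 011111
  node 6: 011101

111111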